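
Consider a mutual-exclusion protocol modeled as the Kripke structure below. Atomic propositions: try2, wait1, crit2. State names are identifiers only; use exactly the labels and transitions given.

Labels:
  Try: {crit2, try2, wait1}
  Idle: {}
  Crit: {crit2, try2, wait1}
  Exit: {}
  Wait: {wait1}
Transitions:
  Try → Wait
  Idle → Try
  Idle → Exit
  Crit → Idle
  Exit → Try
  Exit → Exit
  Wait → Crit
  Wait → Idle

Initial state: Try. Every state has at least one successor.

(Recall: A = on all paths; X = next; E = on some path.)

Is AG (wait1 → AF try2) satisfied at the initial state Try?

States satisfying wait1 → AF try2: {Try, Idle, Crit, Exit}.
States satisfying AG (wait1 → AF try2): ∅.
Wait is reachable from Try and violates wait1 → AF try2, so AG fails at Try.
Try ∉ Sat(AG (wait1 → AF try2)).

Violated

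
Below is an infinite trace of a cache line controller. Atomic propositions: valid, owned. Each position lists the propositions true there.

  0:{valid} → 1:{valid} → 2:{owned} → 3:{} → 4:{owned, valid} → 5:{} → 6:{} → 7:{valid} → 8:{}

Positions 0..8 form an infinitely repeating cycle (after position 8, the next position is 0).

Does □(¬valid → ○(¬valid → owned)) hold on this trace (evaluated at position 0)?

¬valid → ○(¬valid → owned) must hold at every position from 0 onward. It fails at position 2, so □(¬valid → ○(¬valid → owned)) is false.
Positions where ¬valid holds: 2, 3, 5, 6, 8.
Check ○(¬valid → owned) at each: 2→fails, 3→ok, 5→fails, 6→ok, 8→ok.

Violated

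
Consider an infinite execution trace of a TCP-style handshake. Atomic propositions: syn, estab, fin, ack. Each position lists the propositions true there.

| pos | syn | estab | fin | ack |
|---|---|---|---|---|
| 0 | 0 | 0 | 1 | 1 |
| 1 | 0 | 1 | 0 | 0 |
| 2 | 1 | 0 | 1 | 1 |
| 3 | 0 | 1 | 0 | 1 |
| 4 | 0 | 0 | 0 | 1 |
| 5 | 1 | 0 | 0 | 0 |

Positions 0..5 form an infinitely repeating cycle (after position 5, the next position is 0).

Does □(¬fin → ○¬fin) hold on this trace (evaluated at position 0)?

Violated

¬fin → ○¬fin must hold at every position from 0 onward. It fails at position 1, so □(¬fin → ○¬fin) is false.
Positions where ¬fin holds: 1, 3, 4, 5.
Check ○¬fin at each: 1→fails, 3→ok, 4→ok, 5→fails.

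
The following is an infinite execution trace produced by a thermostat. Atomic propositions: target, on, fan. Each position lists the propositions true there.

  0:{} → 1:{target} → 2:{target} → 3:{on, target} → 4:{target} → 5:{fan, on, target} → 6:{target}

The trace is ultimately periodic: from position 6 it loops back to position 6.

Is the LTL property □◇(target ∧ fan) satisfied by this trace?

◇(target ∧ fan) must hold at every position from 0 onward. It fails at position 6, so □◇(target ∧ fan) is false.

Does not hold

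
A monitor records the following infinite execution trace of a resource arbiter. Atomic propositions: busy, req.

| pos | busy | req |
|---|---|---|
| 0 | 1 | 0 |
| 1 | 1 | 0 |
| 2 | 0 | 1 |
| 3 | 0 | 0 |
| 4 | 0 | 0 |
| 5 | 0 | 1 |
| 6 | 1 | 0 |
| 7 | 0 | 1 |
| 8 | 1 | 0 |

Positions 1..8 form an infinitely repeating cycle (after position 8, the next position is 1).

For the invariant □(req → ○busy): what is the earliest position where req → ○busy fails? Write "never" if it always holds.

Check req → ○busy at each position in order: 0 ✓, 1 ✓.
At position 2 the labels are {req} and the next position 3 has {}, so req → ○busy is false there. This is the first violation.

2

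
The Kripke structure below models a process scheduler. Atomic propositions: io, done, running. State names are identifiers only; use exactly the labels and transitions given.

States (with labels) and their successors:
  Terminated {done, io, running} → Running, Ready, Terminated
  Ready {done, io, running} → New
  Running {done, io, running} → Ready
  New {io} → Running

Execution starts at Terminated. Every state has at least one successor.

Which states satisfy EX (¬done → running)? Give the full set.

States satisfying ¬done → running: {Terminated, Ready, Running}.
States satisfying EX (¬done → running): {Terminated, Running, New}.

{Terminated, Running, New}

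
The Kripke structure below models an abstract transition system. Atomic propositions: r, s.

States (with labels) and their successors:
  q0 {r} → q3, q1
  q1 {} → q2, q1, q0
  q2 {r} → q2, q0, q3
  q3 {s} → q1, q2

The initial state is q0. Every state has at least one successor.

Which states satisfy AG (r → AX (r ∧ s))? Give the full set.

States satisfying r → AX (r ∧ s): {q1, q3}.
States satisfying AG (r → AX (r ∧ s)): ∅.

none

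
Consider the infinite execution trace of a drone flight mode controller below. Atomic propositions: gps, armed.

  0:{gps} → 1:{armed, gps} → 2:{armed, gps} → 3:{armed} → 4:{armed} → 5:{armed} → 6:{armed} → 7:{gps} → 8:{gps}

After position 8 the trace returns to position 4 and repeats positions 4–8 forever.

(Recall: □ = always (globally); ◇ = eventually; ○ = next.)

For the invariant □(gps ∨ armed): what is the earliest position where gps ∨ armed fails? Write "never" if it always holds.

gps ∨ armed holds at every position 0..8, and those are all the positions the trace ever visits, so the invariant □(gps ∨ armed) is never violated.

never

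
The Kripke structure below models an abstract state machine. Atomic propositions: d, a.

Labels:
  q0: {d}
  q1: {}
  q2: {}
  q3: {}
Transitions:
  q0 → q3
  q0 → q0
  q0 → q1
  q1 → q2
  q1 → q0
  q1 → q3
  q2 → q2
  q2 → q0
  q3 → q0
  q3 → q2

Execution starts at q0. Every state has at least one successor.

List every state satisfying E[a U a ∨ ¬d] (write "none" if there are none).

States satisfying a: ∅.
States satisfying a ∨ ¬d: {q1, q2, q3}.
States satisfying E[a U a ∨ ¬d]: {q1, q2, q3}.

{q1, q2, q3}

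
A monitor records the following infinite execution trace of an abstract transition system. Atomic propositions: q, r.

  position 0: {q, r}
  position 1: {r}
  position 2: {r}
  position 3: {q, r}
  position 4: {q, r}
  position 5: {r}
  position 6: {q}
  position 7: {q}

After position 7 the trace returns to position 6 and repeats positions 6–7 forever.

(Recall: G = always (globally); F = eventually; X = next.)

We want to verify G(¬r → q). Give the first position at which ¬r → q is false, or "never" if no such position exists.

¬r → q holds at every position 0..7, and those are all the positions the trace ever visits, so the invariant G(¬r → q) is never violated.

never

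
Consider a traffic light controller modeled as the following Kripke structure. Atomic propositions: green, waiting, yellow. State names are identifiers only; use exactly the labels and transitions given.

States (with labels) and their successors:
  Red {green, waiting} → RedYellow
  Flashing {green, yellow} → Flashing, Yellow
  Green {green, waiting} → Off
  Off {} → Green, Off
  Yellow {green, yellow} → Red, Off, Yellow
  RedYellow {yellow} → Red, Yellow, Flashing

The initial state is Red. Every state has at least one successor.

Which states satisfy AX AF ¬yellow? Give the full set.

{Green, Off}

States satisfying AF ¬yellow: {Red, Green, Off}.
States satisfying AX AF ¬yellow: {Green, Off}.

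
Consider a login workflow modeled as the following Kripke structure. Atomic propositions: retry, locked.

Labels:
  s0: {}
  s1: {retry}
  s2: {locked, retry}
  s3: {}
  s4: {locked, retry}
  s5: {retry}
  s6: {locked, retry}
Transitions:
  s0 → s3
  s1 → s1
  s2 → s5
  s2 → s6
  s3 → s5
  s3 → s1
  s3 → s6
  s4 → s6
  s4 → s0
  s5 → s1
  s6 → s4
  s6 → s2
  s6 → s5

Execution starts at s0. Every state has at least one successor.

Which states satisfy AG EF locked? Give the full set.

States satisfying EF locked: {s0, s2, s3, s4, s6}.
States satisfying AG EF locked: ∅.

none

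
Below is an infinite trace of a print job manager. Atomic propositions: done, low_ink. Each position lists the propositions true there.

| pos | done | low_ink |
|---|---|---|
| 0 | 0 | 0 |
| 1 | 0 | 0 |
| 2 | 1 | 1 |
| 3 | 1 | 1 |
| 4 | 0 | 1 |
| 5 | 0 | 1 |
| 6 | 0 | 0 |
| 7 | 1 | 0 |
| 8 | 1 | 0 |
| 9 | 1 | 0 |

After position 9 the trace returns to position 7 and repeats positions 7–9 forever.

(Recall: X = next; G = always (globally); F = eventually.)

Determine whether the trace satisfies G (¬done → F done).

¬done → F done holds at every position 0..9, and those are all positions ever visited, so G (¬done → F done) holds.
Positions where ¬done holds: 0, 1, 4, 5, 6.
Check F done at each: 0→ok, 1→ok, 4→ok, 5→ok, 6→ok.

Holds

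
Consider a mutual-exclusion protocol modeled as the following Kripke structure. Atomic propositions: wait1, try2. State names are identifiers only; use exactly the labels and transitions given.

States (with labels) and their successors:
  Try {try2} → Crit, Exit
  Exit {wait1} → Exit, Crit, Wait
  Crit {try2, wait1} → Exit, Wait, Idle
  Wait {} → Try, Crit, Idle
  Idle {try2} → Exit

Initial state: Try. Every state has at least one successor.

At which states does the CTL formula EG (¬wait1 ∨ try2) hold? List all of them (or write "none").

States satisfying ¬wait1 ∨ try2: {Try, Crit, Wait, Idle}.
States satisfying EG (¬wait1 ∨ try2): {Try, Crit, Wait}.

{Try, Crit, Wait}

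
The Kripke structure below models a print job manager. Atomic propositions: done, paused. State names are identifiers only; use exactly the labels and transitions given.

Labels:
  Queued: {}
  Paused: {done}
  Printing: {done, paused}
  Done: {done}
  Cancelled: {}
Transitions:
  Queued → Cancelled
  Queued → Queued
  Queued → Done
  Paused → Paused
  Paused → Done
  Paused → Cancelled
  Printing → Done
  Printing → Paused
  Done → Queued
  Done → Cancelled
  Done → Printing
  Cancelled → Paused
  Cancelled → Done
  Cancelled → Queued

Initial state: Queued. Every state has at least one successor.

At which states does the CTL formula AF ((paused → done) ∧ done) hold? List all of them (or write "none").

{Paused, Printing, Done}

States satisfying (paused → done) ∧ done: {Paused, Printing, Done}.
States satisfying AF ((paused → done) ∧ done): {Paused, Printing, Done}.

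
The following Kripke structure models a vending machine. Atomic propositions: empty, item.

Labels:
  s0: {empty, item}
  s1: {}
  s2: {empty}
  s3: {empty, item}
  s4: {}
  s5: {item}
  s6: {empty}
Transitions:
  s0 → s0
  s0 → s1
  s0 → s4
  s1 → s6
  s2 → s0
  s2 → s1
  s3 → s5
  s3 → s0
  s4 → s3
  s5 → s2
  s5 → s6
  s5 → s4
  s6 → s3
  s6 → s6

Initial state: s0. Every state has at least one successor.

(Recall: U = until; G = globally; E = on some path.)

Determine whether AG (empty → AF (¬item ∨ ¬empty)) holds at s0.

States satisfying empty → AF (¬item ∨ ¬empty): {s1, s2, s4, s5, s6}.
States satisfying AG (empty → AF (¬item ∨ ¬empty)): ∅.
s0 is reachable from s0 and violates empty → AF (¬item ∨ ¬empty), so AG fails at s0.
s0 ∉ Sat(AG (empty → AF (¬item ∨ ¬empty))).

Violated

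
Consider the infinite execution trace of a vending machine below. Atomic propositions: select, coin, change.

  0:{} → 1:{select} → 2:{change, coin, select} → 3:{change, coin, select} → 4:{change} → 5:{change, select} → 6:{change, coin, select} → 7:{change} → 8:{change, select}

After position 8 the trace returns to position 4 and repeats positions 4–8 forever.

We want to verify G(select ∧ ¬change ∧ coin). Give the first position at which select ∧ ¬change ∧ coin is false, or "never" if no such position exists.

At position 0 the labels are {}, so select ∧ ¬change ∧ coin is false there. This is the first violation.

0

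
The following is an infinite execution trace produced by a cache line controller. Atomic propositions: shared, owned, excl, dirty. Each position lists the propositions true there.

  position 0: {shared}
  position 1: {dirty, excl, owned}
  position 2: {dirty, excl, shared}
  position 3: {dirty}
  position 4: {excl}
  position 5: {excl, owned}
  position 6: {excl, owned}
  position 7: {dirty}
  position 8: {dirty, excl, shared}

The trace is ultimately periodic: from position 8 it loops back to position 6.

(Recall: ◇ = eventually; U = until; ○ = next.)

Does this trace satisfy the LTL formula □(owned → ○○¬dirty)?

owned → ○○¬dirty must hold at every position from 0 onward. It fails at position 1, so □(owned → ○○¬dirty) is false.
Positions where owned holds: 1, 5, 6.
Check ○○¬dirty at each: 1→fails, 5→fails, 6→fails.

No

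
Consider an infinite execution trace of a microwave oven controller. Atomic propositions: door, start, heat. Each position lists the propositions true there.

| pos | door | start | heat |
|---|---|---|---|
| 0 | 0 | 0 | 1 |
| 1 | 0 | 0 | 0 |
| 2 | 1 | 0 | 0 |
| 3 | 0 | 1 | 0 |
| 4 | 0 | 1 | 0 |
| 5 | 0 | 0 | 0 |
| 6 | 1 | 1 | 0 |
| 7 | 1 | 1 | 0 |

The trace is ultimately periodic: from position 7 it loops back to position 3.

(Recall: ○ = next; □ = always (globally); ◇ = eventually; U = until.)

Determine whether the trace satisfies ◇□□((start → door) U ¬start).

No

□□((start → door) U ¬start) is false at every position 0..7, so it never becomes true and ◇□□((start → door) U ¬start) fails.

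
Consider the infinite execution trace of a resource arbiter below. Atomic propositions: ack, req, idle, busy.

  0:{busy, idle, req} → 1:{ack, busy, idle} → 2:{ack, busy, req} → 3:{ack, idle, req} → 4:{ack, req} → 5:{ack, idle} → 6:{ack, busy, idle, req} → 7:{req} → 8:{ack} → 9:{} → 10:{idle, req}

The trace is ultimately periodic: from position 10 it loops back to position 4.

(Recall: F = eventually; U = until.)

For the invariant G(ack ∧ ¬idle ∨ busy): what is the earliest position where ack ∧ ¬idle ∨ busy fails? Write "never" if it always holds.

Check ack ∧ ¬idle ∨ busy at each position in order: 0 ✓, 1 ✓, 2 ✓.
At position 3 the labels are {ack, idle, req}, so ack ∧ ¬idle ∨ busy is false there. This is the first violation.

3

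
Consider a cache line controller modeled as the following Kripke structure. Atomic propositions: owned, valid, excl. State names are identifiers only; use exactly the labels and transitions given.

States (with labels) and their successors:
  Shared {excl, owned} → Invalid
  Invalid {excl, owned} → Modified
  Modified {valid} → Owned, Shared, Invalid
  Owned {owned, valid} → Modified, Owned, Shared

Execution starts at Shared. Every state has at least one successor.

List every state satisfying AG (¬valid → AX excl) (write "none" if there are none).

States satisfying ¬valid → AX excl: {Shared, Modified, Owned}.
States satisfying AG (¬valid → AX excl): ∅.

none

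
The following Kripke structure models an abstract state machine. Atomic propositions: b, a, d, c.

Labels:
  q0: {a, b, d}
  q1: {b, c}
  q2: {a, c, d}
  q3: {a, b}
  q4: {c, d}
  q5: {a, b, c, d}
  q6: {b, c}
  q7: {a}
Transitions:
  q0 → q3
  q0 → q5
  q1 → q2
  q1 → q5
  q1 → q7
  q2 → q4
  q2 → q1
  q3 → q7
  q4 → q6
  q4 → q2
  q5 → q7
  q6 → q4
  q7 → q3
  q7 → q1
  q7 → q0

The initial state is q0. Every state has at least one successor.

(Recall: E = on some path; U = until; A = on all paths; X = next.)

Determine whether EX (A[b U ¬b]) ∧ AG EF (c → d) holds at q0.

States satisfying A[b U ¬b]: {q0, q1, q2, q3, q4, q5, q6, q7}.
States satisfying EX (A[b U ¬b]): {q0, q1, q2, q3, q4, q5, q6, q7}.
States satisfying EF (c → d): {q0, q1, q2, q3, q4, q5, q6, q7}.
States satisfying AG EF (c → d): {q0, q1, q2, q3, q4, q5, q6, q7}.
States satisfying EX (A[b U ¬b]) ∧ AG EF (c → d): {q0, q1, q2, q3, q4, q5, q6, q7}.
q0 ∈ Sat(EX (A[b U ¬b]) ∧ AG EF (c → d)).

Holds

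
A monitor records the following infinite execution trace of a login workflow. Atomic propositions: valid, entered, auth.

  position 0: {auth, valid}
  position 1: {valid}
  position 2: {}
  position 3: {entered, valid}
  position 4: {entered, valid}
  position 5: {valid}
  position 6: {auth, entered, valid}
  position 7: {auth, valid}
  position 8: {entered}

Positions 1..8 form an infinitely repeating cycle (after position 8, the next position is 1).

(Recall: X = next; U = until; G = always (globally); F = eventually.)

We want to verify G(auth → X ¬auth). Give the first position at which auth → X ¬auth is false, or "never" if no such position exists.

Check auth → X ¬auth at each position in order: 0 ✓, 1 ✓, 2 ✓, 3 ✓, 4 ✓, 5 ✓.
At position 6 the labels are {auth, entered, valid} and the next position 7 has {auth, valid}, so auth → X ¬auth is false there. This is the first violation.

6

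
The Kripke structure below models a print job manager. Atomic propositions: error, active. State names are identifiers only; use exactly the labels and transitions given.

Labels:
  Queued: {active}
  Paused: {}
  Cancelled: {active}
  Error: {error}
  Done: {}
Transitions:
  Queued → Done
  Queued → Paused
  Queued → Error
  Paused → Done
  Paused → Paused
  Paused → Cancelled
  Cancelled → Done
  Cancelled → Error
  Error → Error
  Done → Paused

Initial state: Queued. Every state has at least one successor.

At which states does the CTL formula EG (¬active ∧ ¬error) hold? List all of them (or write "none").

States satisfying ¬active ∧ ¬error: {Paused, Done}.
States satisfying EG (¬active ∧ ¬error): {Paused, Done}.

{Paused, Done}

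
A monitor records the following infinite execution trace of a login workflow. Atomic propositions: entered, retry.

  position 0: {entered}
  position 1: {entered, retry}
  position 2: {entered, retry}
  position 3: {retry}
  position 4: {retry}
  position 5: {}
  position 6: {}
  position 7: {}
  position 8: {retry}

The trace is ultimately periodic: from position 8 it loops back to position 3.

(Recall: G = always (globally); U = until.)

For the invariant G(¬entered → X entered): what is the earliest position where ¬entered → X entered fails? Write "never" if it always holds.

3

Check ¬entered → X entered at each position in order: 0 ✓, 1 ✓, 2 ✓.
At position 3 the labels are {retry} and the next position 4 has {retry}, so ¬entered → X entered is false there. This is the first violation.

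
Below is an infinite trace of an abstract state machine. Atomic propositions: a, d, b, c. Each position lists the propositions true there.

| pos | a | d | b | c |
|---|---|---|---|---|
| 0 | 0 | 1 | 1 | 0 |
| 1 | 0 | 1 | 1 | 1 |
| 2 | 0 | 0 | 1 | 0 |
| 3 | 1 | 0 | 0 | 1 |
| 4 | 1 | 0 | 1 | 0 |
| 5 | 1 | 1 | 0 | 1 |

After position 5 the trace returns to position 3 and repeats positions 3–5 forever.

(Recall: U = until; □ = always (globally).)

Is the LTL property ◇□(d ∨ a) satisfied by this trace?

Yes

□(d ∨ a) holds at position 3, which is reachable from 0, so ◇□(d ∨ a) holds.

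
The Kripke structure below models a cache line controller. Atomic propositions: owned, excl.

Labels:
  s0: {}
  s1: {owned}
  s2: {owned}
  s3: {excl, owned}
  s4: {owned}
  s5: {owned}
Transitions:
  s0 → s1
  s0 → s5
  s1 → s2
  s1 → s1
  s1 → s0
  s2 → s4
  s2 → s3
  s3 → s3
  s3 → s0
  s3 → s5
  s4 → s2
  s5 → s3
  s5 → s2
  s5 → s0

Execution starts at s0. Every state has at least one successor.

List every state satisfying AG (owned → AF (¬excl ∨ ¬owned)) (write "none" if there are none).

none

States satisfying owned → AF (¬excl ∨ ¬owned): {s0, s1, s2, s4, s5}.
States satisfying AG (owned → AF (¬excl ∨ ¬owned)): ∅.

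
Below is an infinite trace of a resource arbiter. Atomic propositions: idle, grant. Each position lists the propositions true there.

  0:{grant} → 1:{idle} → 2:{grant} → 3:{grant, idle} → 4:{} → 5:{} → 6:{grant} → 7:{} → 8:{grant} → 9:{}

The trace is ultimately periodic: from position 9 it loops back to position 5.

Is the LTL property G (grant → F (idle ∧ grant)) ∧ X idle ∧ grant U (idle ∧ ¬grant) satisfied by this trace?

Does not hold

grant → F (idle ∧ grant) must hold at every position from 0 onward. It fails at position 6, so G (grant → F (idle ∧ grant)) is false.
Positions where grant holds: 0, 2, 3, 6, 8.
Check F (idle ∧ grant) at each: 0→ok, 2→ok, 3→ok, 6→fails, 8→fails.
At position 0: G (grant → F (idle ∧ grant)) is false; X idle ∧ grant U (idle ∧ ¬grant) is true; so G (grant → F (idle ∧ grant)) ∧ X idle ∧ grant U (idle ∧ ¬grant) is false.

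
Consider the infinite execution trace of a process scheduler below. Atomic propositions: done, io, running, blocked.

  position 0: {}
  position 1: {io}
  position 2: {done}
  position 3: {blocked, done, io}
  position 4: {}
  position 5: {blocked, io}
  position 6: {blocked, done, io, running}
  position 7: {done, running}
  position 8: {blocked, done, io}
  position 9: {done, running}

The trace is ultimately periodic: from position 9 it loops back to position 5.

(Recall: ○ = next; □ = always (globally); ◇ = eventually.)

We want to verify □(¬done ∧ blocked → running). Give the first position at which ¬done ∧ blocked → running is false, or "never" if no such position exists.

Check ¬done ∧ blocked → running at each position in order: 0 ✓, 1 ✓, 2 ✓, 3 ✓, 4 ✓.
At position 5 the labels are {blocked, io}, so ¬done ∧ blocked → running is false there. This is the first violation.

5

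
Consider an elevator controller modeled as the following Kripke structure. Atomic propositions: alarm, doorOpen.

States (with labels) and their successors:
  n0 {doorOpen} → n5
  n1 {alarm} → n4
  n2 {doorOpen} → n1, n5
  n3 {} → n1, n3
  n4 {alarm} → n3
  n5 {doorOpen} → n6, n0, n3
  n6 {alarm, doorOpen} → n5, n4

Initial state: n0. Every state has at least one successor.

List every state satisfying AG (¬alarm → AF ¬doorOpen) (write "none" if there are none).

{n1, n3, n4}

States satisfying ¬alarm → AF ¬doorOpen: {n1, n3, n4, n6}.
States satisfying AG (¬alarm → AF ¬doorOpen): {n1, n3, n4}.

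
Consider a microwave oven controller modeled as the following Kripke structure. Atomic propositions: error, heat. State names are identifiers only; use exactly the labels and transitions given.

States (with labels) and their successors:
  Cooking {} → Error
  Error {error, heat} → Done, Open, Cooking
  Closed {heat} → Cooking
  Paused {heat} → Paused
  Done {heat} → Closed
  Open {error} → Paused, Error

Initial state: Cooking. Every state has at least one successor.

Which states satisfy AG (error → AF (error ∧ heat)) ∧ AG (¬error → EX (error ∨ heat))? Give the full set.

{Paused}

States satisfying error → AF (error ∧ heat): {Cooking, Error, Closed, Paused, Done}.
States satisfying AG (error → AF (error ∧ heat)): {Paused}.
States satisfying ¬error → EX (error ∨ heat): {Cooking, Error, Paused, Done, Open}.
States satisfying AG (¬error → EX (error ∨ heat)): {Paused}.
States satisfying AG (error → AF (error ∧ heat)) ∧ AG (¬error → EX (error ∨ heat)): {Paused}.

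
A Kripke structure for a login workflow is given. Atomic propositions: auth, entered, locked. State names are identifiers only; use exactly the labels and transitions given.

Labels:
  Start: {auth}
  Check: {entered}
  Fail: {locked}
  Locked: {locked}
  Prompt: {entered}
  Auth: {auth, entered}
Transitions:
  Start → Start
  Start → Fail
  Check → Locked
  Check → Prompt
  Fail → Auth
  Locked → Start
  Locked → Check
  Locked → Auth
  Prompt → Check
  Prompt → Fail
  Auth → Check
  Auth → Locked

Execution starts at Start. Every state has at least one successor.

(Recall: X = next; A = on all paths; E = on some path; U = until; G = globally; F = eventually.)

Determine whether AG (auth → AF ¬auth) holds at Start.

States satisfying auth → AF ¬auth: {Check, Fail, Locked, Prompt, Auth}.
States satisfying AG (auth → AF ¬auth): ∅.
Start is reachable from Start and violates auth → AF ¬auth, so AG fails at Start.
Start ∉ Sat(AG (auth → AF ¬auth)).

No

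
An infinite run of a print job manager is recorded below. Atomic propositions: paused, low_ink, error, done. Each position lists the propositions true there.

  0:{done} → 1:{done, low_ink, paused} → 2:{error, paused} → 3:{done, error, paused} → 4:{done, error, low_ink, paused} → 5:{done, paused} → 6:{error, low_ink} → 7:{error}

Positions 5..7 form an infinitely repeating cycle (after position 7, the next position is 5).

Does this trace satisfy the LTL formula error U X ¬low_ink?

Walking from position 0: at position 0, X ¬low_ink has not yet held and error fails, so error U X ¬low_ink is false.

Does not hold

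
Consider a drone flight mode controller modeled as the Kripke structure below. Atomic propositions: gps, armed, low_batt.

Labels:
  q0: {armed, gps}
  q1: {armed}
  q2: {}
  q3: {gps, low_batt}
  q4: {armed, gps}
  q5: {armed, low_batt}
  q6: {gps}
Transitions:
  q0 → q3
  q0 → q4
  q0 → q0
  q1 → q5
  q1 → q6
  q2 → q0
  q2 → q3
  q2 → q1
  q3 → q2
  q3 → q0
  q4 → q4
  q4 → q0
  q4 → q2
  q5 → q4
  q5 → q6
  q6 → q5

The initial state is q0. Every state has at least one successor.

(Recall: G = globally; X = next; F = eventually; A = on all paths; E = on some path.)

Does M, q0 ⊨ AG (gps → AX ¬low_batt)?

Does not hold

States satisfying gps → AX ¬low_batt: {q1, q2, q3, q4, q5}.
States satisfying AG (gps → AX ¬low_batt): ∅.
q0 is reachable from q0 and violates gps → AX ¬low_batt, so AG fails at q0.
q0 ∉ Sat(AG (gps → AX ¬low_batt)).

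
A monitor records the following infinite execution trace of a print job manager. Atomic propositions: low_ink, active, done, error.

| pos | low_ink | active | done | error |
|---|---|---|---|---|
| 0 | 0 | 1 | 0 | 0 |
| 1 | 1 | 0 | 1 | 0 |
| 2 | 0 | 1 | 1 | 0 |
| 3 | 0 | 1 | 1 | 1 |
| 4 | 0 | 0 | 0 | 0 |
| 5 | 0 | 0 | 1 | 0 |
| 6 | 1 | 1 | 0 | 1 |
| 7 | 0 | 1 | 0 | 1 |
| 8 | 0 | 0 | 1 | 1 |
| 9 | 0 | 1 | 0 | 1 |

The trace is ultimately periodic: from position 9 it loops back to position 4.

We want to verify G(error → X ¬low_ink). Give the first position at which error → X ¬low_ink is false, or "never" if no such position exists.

error → X ¬low_ink holds at every position 0..9, and those are all the positions the trace ever visits, so the invariant G(error → X ¬low_ink) is never violated.

never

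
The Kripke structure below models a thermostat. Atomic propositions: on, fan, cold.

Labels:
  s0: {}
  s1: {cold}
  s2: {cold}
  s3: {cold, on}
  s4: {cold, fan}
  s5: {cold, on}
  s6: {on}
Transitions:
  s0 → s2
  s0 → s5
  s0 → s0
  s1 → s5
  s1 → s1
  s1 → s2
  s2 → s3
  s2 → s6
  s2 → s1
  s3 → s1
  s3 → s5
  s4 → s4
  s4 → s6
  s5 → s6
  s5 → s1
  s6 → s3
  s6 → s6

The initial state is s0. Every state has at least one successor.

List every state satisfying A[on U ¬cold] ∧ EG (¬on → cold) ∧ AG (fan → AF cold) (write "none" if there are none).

States satisfying on: {s3, s5, s6}.
States satisfying ¬cold: {s0, s6}.
States satisfying A[on U ¬cold]: {s0, s6}.
States satisfying ¬on → cold: {s1, s2, s3, s4, s5, s6}.
States satisfying EG (¬on → cold): {s1, s2, s3, s4, s5, s6}.
States satisfying A[on U ¬cold] ∧ EG (¬on → cold): {s6}.
States satisfying fan → AF cold: {s0, s1, s2, s3, s4, s5, s6}.
States satisfying AG (fan → AF cold): {s0, s1, s2, s3, s4, s5, s6}.
States satisfying A[on U ¬cold] ∧ EG (¬on → cold) ∧ AG (fan → AF cold): {s6}.

{s6}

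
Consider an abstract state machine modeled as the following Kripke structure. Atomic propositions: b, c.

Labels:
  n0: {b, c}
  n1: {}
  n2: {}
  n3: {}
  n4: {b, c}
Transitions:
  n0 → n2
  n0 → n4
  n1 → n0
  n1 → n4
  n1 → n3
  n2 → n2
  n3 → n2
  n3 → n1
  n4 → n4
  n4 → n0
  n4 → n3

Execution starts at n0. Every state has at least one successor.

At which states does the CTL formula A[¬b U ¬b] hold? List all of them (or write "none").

{n1, n2, n3}

States satisfying ¬b: {n1, n2, n3}.
States satisfying A[¬b U ¬b]: {n1, n2, n3}.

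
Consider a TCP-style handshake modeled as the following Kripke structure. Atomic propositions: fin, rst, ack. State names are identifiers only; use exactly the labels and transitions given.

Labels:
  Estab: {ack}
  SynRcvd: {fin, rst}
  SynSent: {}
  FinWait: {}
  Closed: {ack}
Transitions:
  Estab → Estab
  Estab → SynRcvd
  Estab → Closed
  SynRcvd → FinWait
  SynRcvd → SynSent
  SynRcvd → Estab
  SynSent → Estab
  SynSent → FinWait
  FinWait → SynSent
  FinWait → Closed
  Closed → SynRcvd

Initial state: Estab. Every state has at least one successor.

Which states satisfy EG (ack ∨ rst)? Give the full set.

{Estab, SynRcvd, Closed}

States satisfying ack ∨ rst: {Estab, SynRcvd, Closed}.
States satisfying EG (ack ∨ rst): {Estab, SynRcvd, Closed}.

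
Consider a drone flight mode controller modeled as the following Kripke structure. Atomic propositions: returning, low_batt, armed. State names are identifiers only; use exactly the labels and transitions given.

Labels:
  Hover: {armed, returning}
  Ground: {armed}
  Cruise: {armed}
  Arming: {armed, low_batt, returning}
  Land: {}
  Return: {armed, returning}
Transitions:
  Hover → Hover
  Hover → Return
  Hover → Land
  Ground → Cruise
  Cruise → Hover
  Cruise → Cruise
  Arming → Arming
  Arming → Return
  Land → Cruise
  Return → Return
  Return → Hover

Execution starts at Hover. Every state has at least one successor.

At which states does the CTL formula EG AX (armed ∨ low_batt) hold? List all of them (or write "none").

{Ground, Cruise, Arming, Land, Return}

States satisfying AX (armed ∨ low_batt): {Ground, Cruise, Arming, Land, Return}.
States satisfying EG AX (armed ∨ low_batt): {Ground, Cruise, Arming, Land, Return}.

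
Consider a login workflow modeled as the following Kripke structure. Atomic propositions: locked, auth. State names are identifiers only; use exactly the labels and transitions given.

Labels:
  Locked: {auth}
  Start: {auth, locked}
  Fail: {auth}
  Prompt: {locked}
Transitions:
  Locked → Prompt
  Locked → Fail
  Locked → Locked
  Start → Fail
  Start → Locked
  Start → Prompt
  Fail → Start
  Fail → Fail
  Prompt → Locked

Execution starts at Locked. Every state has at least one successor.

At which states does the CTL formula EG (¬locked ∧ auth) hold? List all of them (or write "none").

{Locked, Fail}

States satisfying ¬locked ∧ auth: {Locked, Fail}.
States satisfying EG (¬locked ∧ auth): {Locked, Fail}.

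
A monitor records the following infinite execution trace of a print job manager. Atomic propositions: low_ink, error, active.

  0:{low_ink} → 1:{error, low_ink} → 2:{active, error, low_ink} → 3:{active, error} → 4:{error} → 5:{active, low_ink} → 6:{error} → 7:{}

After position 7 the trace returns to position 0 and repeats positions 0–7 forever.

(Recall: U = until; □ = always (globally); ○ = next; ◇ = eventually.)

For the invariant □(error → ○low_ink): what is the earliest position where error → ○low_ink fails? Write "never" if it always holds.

Check error → ○low_ink at each position in order: 0 ✓, 1 ✓.
At position 2 the labels are {active, error, low_ink} and the next position 3 has {active, error}, so error → ○low_ink is false there. This is the first violation.

2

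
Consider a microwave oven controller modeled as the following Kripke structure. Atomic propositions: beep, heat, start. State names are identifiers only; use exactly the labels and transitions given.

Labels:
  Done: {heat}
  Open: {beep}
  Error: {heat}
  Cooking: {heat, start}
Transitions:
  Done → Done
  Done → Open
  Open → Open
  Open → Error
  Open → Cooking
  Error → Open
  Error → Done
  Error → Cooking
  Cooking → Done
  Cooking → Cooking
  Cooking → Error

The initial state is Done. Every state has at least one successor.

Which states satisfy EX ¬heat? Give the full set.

States satisfying ¬heat: {Open}.
States satisfying EX ¬heat: {Done, Open, Error}.

{Done, Open, Error}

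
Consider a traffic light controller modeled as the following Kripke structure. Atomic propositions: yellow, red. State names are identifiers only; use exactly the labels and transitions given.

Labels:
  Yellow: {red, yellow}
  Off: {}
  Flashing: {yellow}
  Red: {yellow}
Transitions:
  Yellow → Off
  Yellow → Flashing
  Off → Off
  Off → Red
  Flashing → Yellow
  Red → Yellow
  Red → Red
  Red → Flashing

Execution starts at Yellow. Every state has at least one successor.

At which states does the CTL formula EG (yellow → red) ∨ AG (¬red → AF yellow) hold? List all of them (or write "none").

{Yellow, Off}

States satisfying yellow → red: {Yellow, Off}.
States satisfying EG (yellow → red): {Yellow, Off}.
States satisfying ¬red → AF yellow: {Yellow, Flashing, Red}.
States satisfying AG (¬red → AF yellow): ∅.
States satisfying EG (yellow → red) ∨ AG (¬red → AF yellow): {Yellow, Off}.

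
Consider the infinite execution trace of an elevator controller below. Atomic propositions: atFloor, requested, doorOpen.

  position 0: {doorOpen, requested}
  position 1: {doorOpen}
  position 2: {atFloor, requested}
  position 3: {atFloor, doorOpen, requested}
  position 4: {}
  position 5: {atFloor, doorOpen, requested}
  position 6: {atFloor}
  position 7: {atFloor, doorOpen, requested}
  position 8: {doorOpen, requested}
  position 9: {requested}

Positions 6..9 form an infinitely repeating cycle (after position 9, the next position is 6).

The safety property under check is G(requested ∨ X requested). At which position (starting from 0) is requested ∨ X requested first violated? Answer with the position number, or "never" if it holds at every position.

never

requested ∨ X requested holds at every position 0..9, and those are all the positions the trace ever visits, so the invariant G(requested ∨ X requested) is never violated.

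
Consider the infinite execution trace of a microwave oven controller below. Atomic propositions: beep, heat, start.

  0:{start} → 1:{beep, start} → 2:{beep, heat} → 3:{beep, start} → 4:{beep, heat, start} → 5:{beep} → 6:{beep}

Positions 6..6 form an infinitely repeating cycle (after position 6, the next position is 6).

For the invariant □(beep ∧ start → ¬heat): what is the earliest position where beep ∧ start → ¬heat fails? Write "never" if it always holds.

4

Check beep ∧ start → ¬heat at each position in order: 0 ✓, 1 ✓, 2 ✓, 3 ✓.
At position 4 the labels are {beep, heat, start}, so beep ∧ start → ¬heat is false there. This is the first violation.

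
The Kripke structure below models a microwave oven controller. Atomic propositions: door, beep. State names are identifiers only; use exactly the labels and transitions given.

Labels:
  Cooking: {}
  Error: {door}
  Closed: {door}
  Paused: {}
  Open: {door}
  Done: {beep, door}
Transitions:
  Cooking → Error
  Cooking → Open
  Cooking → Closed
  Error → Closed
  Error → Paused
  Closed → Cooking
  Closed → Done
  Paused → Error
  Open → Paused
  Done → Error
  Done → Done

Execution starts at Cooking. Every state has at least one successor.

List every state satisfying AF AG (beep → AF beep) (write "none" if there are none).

{Cooking, Error, Closed, Paused, Open, Done}

States satisfying AG (beep → AF beep): {Cooking, Error, Closed, Paused, Open, Done}.
States satisfying AF AG (beep → AF beep): {Cooking, Error, Closed, Paused, Open, Done}.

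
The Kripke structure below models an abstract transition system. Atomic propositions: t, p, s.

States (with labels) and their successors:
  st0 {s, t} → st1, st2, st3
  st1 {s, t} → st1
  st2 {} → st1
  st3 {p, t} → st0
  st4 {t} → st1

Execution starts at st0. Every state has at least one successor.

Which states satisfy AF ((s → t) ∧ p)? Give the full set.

States satisfying (s → t) ∧ p: {st3}.
States satisfying AF ((s → t) ∧ p): {st3}.

{st3}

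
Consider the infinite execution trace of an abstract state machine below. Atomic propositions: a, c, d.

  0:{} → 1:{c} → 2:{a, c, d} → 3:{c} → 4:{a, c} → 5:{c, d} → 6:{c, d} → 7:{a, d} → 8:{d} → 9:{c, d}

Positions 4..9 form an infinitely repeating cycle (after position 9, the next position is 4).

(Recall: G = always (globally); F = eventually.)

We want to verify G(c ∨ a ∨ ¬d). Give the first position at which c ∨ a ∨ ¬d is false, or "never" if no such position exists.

Check c ∨ a ∨ ¬d at each position in order: 0 ✓, 1 ✓, 2 ✓, 3 ✓, 4 ✓, 5 ✓, 6 ✓, 7 ✓.
At position 8 the labels are {d}, so c ∨ a ∨ ¬d is false there. This is the first violation.

8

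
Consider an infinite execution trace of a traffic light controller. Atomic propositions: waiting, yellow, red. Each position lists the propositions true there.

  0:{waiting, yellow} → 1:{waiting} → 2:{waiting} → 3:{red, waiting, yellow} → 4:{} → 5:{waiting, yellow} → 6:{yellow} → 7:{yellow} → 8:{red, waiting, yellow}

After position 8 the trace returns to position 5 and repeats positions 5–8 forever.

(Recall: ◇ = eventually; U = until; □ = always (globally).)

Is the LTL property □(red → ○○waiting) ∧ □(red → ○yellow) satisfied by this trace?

Does not hold

red → ○○waiting must hold at every position from 0 onward. It fails at position 8, so □(red → ○○waiting) is false.
Positions where red holds: 3, 8.
Check ○○waiting at each: 3→ok, 8→fails.
red → ○yellow must hold at every position from 0 onward. It fails at position 3, so □(red → ○yellow) is false.
Positions where red holds: 3, 8.
Check ○yellow at each: 3→fails, 8→ok.
At position 0: □(red → ○○waiting) is false; □(red → ○yellow) is false; so □(red → ○○waiting) ∧ □(red → ○yellow) is false.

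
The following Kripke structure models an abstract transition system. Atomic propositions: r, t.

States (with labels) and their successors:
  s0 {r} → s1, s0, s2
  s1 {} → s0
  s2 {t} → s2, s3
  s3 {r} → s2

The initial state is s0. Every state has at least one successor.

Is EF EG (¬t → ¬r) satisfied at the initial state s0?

Holds

States satisfying EG (¬t → ¬r): {s2}.
States satisfying EF EG (¬t → ¬r): {s0, s1, s2, s3}.
Some path from s0 reaches a state where EG (¬t → ¬r) holds.
s0 ∈ Sat(EF EG (¬t → ¬r)).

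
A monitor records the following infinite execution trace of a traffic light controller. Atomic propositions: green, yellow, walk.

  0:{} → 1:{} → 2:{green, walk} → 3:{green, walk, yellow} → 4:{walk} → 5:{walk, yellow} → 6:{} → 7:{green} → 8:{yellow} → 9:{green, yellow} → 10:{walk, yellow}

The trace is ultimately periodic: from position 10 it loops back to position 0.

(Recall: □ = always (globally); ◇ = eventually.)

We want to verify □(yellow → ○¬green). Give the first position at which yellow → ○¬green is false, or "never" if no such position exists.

Check yellow → ○¬green at each position in order: 0 ✓, 1 ✓, 2 ✓, 3 ✓, 4 ✓, 5 ✓, 6 ✓, 7 ✓.
At position 8 the labels are {yellow} and the next position 9 has {green, yellow}, so yellow → ○¬green is false there. This is the first violation.

8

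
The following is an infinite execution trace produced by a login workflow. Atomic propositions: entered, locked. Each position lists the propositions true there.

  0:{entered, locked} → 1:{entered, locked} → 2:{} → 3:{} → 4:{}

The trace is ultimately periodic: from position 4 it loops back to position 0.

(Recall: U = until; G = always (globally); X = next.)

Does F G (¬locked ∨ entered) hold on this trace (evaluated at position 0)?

Satisfied

G (¬locked ∨ entered) holds at position 0, which is reachable from 0, so F G (¬locked ∨ entered) holds.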